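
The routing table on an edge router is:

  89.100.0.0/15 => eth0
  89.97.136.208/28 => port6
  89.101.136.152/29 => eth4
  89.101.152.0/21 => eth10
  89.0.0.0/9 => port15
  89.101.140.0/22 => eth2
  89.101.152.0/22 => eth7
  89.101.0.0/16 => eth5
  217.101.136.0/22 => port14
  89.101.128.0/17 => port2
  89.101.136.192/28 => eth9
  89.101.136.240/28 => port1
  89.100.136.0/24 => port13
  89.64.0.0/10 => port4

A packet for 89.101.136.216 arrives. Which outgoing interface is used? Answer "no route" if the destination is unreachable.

port2

Routes whose prefix contains 89.101.136.216:
  89.0.0.0/9 (89.0.0.0 - 89.127.255.255) -> port15
  89.64.0.0/10 (89.64.0.0 - 89.127.255.255) -> port4
  89.100.0.0/15 (89.100.0.0 - 89.101.255.255) -> eth0
  89.101.0.0/16 (89.101.0.0 - 89.101.255.255) -> eth5
  89.101.128.0/17 (89.101.128.0 - 89.101.255.255) -> port2
More-specific entries that do NOT match:
  89.101.136.152/29 (89.101.136.152 - 89.101.136.159) does not contain 89.101.136.216
  89.97.136.208/28 (89.97.136.208 - 89.97.136.223) does not contain 89.101.136.216
  89.101.136.192/28 (89.101.136.192 - 89.101.136.207) does not contain 89.101.136.216
  89.101.136.240/28 (89.101.136.240 - 89.101.136.255) does not contain 89.101.136.216
  89.100.136.0/24 (89.100.136.0 - 89.100.136.255) does not contain 89.101.136.216
  89.101.140.0/22 (89.101.140.0 - 89.101.143.255) does not contain 89.101.136.216
  89.101.152.0/22 (89.101.152.0 - 89.101.155.255) does not contain 89.101.136.216
  217.101.136.0/22 (217.101.136.0 - 217.101.139.255) does not contain 89.101.136.216
  89.101.152.0/21 (89.101.152.0 - 89.101.159.255) does not contain 89.101.136.216
Longest matching prefix is /17 -> interface port2.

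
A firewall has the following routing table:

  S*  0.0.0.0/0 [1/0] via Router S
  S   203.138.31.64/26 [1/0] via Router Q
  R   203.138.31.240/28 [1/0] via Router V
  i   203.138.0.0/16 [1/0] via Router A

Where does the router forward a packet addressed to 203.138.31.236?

Router A

Routes whose prefix contains 203.138.31.236:
  0.0.0.0/0 (default, matches everything) -> Router S
  203.138.0.0/16 (203.138.0.0 - 203.138.255.255) -> Router A
More-specific entries that do NOT match:
  203.138.31.240/28 (203.138.31.240 - 203.138.31.255) does not contain 203.138.31.236
  203.138.31.64/26 (203.138.31.64 - 203.138.31.127) does not contain 203.138.31.236
Longest matching prefix is /16 -> next hop Router A.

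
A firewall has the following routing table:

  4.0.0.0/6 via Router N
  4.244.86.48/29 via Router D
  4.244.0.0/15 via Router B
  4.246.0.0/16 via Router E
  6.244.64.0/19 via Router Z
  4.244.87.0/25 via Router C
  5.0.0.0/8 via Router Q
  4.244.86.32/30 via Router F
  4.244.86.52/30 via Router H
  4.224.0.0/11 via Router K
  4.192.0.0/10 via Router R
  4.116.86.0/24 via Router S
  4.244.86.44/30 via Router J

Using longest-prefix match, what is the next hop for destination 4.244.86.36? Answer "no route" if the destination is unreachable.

Routes whose prefix contains 4.244.86.36:
  4.0.0.0/6 (4.0.0.0 - 7.255.255.255) -> Router N
  4.192.0.0/10 (4.192.0.0 - 4.255.255.255) -> Router R
  4.224.0.0/11 (4.224.0.0 - 4.255.255.255) -> Router K
  4.244.0.0/15 (4.244.0.0 - 4.245.255.255) -> Router B
More-specific entries that do NOT match:
  4.244.86.32/30 (4.244.86.32 - 4.244.86.35) does not contain 4.244.86.36
  4.244.86.52/30 (4.244.86.52 - 4.244.86.55) does not contain 4.244.86.36
  4.244.86.44/30 (4.244.86.44 - 4.244.86.47) does not contain 4.244.86.36
  4.244.86.48/29 (4.244.86.48 - 4.244.86.55) does not contain 4.244.86.36
  4.244.87.0/25 (4.244.87.0 - 4.244.87.127) does not contain 4.244.86.36
  4.116.86.0/24 (4.116.86.0 - 4.116.86.255) does not contain 4.244.86.36
  6.244.64.0/19 (6.244.64.0 - 6.244.95.255) does not contain 4.244.86.36
  4.246.0.0/16 (4.246.0.0 - 4.246.255.255) does not contain 4.244.86.36
Longest matching prefix is /15 -> next hop Router B.

Router B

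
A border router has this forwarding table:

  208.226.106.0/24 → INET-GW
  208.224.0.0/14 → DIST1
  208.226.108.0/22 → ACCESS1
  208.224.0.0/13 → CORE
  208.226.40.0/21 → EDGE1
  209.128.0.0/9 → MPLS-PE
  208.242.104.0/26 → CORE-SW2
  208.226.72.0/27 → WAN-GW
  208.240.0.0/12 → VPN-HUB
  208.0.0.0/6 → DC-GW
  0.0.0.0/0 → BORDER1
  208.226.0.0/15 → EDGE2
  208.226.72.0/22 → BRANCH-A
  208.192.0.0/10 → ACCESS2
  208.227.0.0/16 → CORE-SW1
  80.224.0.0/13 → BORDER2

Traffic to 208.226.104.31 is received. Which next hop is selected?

EDGE2

Routes whose prefix contains 208.226.104.31:
  0.0.0.0/0 (default, matches everything) -> BORDER1
  208.0.0.0/6 (208.0.0.0 - 211.255.255.255) -> DC-GW
  208.192.0.0/10 (208.192.0.0 - 208.255.255.255) -> ACCESS2
  208.224.0.0/13 (208.224.0.0 - 208.231.255.255) -> CORE
  208.224.0.0/14 (208.224.0.0 - 208.227.255.255) -> DIST1
  208.226.0.0/15 (208.226.0.0 - 208.227.255.255) -> EDGE2
More-specific entries that do NOT match:
  208.226.72.0/27 (208.226.72.0 - 208.226.72.31) does not contain 208.226.104.31
  208.242.104.0/26 (208.242.104.0 - 208.242.104.63) does not contain 208.226.104.31
  208.226.106.0/24 (208.226.106.0 - 208.226.106.255) does not contain 208.226.104.31
  208.226.108.0/22 (208.226.108.0 - 208.226.111.255) does not contain 208.226.104.31
  208.226.72.0/22 (208.226.72.0 - 208.226.75.255) does not contain 208.226.104.31
  208.226.40.0/21 (208.226.40.0 - 208.226.47.255) does not contain 208.226.104.31
  208.227.0.0/16 (208.227.0.0 - 208.227.255.255) does not contain 208.226.104.31
Longest matching prefix is /15 -> next hop EDGE2.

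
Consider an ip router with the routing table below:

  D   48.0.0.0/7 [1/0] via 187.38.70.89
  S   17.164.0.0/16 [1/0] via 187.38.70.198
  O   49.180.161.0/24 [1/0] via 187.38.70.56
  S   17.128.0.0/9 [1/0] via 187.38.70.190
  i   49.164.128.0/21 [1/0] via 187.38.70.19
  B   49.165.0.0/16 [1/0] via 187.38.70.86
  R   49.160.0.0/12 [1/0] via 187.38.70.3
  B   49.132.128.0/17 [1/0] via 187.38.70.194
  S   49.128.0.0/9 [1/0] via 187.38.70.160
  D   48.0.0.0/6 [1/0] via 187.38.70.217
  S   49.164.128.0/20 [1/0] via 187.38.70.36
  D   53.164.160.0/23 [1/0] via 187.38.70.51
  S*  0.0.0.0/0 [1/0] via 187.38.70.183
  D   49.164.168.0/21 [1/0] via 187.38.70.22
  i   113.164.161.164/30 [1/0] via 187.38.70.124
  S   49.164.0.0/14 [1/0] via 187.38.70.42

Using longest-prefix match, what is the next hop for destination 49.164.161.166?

Routes whose prefix contains 49.164.161.166:
  0.0.0.0/0 (default, matches everything) -> 187.38.70.183
  48.0.0.0/6 (48.0.0.0 - 51.255.255.255) -> 187.38.70.217
  48.0.0.0/7 (48.0.0.0 - 49.255.255.255) -> 187.38.70.89
  49.128.0.0/9 (49.128.0.0 - 49.255.255.255) -> 187.38.70.160
  49.160.0.0/12 (49.160.0.0 - 49.175.255.255) -> 187.38.70.3
  49.164.0.0/14 (49.164.0.0 - 49.167.255.255) -> 187.38.70.42
More-specific entries that do NOT match:
  113.164.161.164/30 (113.164.161.164 - 113.164.161.167) does not contain 49.164.161.166
  49.180.161.0/24 (49.180.161.0 - 49.180.161.255) does not contain 49.164.161.166
  53.164.160.0/23 (53.164.160.0 - 53.164.161.255) does not contain 49.164.161.166
  49.164.128.0/21 (49.164.128.0 - 49.164.135.255) does not contain 49.164.161.166
  49.164.168.0/21 (49.164.168.0 - 49.164.175.255) does not contain 49.164.161.166
  49.164.128.0/20 (49.164.128.0 - 49.164.143.255) does not contain 49.164.161.166
  49.132.128.0/17 (49.132.128.0 - 49.132.255.255) does not contain 49.164.161.166
  17.164.0.0/16 (17.164.0.0 - 17.164.255.255) does not contain 49.164.161.166
  49.165.0.0/16 (49.165.0.0 - 49.165.255.255) does not contain 49.164.161.166
Longest matching prefix is /14 -> next hop 187.38.70.42.

187.38.70.42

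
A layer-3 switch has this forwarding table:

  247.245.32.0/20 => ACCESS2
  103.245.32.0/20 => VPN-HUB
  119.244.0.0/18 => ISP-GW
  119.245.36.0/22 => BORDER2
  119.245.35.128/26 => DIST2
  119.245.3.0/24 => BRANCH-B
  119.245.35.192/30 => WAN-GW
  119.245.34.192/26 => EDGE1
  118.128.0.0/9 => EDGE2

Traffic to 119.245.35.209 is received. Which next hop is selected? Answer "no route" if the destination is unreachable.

No entry's prefix contains 119.245.35.209; there is no default route.

no route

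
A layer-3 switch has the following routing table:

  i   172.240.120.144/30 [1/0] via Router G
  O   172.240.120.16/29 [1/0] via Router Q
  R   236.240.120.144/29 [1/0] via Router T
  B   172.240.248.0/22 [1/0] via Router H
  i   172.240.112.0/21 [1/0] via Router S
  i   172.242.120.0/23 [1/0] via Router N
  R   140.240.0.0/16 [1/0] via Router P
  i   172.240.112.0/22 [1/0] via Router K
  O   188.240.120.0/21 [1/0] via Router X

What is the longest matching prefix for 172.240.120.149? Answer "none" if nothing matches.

172.240.120.149 is outside every listed prefix and there is no default route.

none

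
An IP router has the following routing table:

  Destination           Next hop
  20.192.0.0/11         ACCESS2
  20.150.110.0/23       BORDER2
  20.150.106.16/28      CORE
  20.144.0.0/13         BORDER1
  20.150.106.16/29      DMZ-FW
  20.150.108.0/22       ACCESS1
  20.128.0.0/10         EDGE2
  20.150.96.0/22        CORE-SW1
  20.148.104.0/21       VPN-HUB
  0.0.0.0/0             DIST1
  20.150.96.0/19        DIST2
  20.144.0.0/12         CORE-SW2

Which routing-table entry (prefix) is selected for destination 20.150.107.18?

Entries matching 20.150.107.18:
  0.0.0.0/0 (default, matches everything)
  20.128.0.0/10 (20.128.0.0 - 20.191.255.255)
  20.144.0.0/12 (20.144.0.0 - 20.159.255.255)
  20.144.0.0/13 (20.144.0.0 - 20.151.255.255)
  20.150.96.0/19 (20.150.96.0 - 20.150.127.255)
Most specific is 20.150.96.0/19.

20.150.96.0/19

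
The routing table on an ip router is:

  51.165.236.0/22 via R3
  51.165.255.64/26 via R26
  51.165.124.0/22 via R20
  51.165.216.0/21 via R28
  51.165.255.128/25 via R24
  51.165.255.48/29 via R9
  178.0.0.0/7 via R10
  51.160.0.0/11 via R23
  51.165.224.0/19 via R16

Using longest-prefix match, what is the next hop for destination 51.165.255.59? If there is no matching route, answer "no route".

Routes whose prefix contains 51.165.255.59:
  51.160.0.0/11 (51.160.0.0 - 51.191.255.255) -> R23
  51.165.224.0/19 (51.165.224.0 - 51.165.255.255) -> R16
More-specific entries that do NOT match:
  51.165.255.48/29 (51.165.255.48 - 51.165.255.55) does not contain 51.165.255.59
  51.165.255.64/26 (51.165.255.64 - 51.165.255.127) does not contain 51.165.255.59
  51.165.255.128/25 (51.165.255.128 - 51.165.255.255) does not contain 51.165.255.59
  51.165.236.0/22 (51.165.236.0 - 51.165.239.255) does not contain 51.165.255.59
  51.165.124.0/22 (51.165.124.0 - 51.165.127.255) does not contain 51.165.255.59
  51.165.216.0/21 (51.165.216.0 - 51.165.223.255) does not contain 51.165.255.59
Longest matching prefix is /19 -> next hop R16.

R16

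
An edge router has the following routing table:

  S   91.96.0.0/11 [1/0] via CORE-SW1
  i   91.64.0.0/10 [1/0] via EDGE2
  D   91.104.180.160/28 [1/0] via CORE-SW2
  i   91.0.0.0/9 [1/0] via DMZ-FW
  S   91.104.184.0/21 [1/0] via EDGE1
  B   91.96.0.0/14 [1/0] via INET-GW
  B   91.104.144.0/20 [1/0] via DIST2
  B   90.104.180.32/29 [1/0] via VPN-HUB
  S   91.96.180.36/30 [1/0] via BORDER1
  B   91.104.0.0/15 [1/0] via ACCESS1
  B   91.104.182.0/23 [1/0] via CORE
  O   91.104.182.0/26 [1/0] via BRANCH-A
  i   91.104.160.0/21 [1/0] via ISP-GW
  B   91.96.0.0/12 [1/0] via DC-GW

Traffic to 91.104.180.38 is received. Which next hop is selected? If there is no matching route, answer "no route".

Routes whose prefix contains 91.104.180.38:
  91.0.0.0/9 (91.0.0.0 - 91.127.255.255) -> DMZ-FW
  91.64.0.0/10 (91.64.0.0 - 91.127.255.255) -> EDGE2
  91.96.0.0/11 (91.96.0.0 - 91.127.255.255) -> CORE-SW1
  91.96.0.0/12 (91.96.0.0 - 91.111.255.255) -> DC-GW
  91.104.0.0/15 (91.104.0.0 - 91.105.255.255) -> ACCESS1
More-specific entries that do NOT match:
  91.96.180.36/30 (91.96.180.36 - 91.96.180.39) does not contain 91.104.180.38
  90.104.180.32/29 (90.104.180.32 - 90.104.180.39) does not contain 91.104.180.38
  91.104.180.160/28 (91.104.180.160 - 91.104.180.175) does not contain 91.104.180.38
  91.104.182.0/26 (91.104.182.0 - 91.104.182.63) does not contain 91.104.180.38
  91.104.182.0/23 (91.104.182.0 - 91.104.183.255) does not contain 91.104.180.38
  91.104.184.0/21 (91.104.184.0 - 91.104.191.255) does not contain 91.104.180.38
  91.104.160.0/21 (91.104.160.0 - 91.104.167.255) does not contain 91.104.180.38
  91.104.144.0/20 (91.104.144.0 - 91.104.159.255) does not contain 91.104.180.38
Longest matching prefix is /15 -> next hop ACCESS1.

ACCESS1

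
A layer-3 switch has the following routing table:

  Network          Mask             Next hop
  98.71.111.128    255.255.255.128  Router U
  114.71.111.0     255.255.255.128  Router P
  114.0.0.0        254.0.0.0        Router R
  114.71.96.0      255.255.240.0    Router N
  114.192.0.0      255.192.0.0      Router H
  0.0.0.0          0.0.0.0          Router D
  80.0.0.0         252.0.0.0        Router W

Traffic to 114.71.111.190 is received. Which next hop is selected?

Routes whose prefix contains 114.71.111.190:
  0.0.0.0/0 (default, matches everything) -> Router D
  114.0.0.0/7 (114.0.0.0 - 115.255.255.255) -> Router R
  114.71.96.0/20 (114.71.96.0 - 114.71.111.255) -> Router N
More-specific entries that do NOT match:
  98.71.111.128/25 (98.71.111.128 - 98.71.111.255) does not contain 114.71.111.190
  114.71.111.0/25 (114.71.111.0 - 114.71.111.127) does not contain 114.71.111.190
Longest matching prefix is /20 -> next hop Router N.

Router N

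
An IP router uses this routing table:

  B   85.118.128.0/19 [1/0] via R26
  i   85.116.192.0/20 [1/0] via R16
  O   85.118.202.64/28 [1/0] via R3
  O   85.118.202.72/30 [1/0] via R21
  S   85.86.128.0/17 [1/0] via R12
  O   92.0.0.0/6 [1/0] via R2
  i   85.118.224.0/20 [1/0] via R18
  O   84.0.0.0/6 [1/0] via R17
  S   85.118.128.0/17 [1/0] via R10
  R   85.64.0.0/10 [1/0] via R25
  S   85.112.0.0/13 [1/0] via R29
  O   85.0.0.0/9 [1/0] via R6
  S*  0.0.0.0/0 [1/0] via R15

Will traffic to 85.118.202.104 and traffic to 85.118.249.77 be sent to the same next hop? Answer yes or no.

85.118.202.104: longest match 85.118.128.0/17 -> R10
85.118.249.77: longest match 85.118.128.0/17 -> R10

yes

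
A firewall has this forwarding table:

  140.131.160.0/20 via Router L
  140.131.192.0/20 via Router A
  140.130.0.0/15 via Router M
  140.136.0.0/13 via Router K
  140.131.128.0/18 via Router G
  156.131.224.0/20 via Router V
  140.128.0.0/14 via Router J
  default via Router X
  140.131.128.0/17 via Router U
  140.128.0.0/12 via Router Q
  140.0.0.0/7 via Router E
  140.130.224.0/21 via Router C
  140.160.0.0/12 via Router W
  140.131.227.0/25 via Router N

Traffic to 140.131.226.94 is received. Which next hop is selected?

Routes whose prefix contains 140.131.226.94:
  0.0.0.0/0 (default, matches everything) -> Router X
  140.0.0.0/7 (140.0.0.0 - 141.255.255.255) -> Router E
  140.128.0.0/12 (140.128.0.0 - 140.143.255.255) -> Router Q
  140.128.0.0/14 (140.128.0.0 - 140.131.255.255) -> Router J
  140.130.0.0/15 (140.130.0.0 - 140.131.255.255) -> Router M
  140.131.128.0/17 (140.131.128.0 - 140.131.255.255) -> Router U
More-specific entries that do NOT match:
  140.131.227.0/25 (140.131.227.0 - 140.131.227.127) does not contain 140.131.226.94
  140.130.224.0/21 (140.130.224.0 - 140.130.231.255) does not contain 140.131.226.94
  140.131.160.0/20 (140.131.160.0 - 140.131.175.255) does not contain 140.131.226.94
  140.131.192.0/20 (140.131.192.0 - 140.131.207.255) does not contain 140.131.226.94
  156.131.224.0/20 (156.131.224.0 - 156.131.239.255) does not contain 140.131.226.94
  140.131.128.0/18 (140.131.128.0 - 140.131.191.255) does not contain 140.131.226.94
Longest matching prefix is /17 -> next hop Router U.

Router U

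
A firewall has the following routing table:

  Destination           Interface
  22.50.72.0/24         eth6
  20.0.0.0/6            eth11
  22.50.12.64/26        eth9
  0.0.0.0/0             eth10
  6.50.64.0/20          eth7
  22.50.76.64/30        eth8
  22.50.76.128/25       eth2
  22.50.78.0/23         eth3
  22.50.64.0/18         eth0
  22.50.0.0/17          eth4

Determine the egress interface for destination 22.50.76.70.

Routes whose prefix contains 22.50.76.70:
  0.0.0.0/0 (default, matches everything) -> eth10
  20.0.0.0/6 (20.0.0.0 - 23.255.255.255) -> eth11
  22.50.0.0/17 (22.50.0.0 - 22.50.127.255) -> eth4
  22.50.64.0/18 (22.50.64.0 - 22.50.127.255) -> eth0
More-specific entries that do NOT match:
  22.50.76.64/30 (22.50.76.64 - 22.50.76.67) does not contain 22.50.76.70
  22.50.12.64/26 (22.50.12.64 - 22.50.12.127) does not contain 22.50.76.70
  22.50.76.128/25 (22.50.76.128 - 22.50.76.255) does not contain 22.50.76.70
  22.50.72.0/24 (22.50.72.0 - 22.50.72.255) does not contain 22.50.76.70
  22.50.78.0/23 (22.50.78.0 - 22.50.79.255) does not contain 22.50.76.70
  6.50.64.0/20 (6.50.64.0 - 6.50.79.255) does not contain 22.50.76.70
Longest matching prefix is /18 -> interface eth0.

eth0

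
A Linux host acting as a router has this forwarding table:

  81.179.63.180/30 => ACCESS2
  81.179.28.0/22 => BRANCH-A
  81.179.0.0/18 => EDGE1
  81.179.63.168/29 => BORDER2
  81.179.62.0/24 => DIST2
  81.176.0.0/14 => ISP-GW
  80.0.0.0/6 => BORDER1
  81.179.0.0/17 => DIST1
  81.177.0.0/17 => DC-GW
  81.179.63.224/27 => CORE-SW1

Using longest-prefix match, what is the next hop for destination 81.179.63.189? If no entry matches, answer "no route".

EDGE1

Routes whose prefix contains 81.179.63.189:
  80.0.0.0/6 (80.0.0.0 - 83.255.255.255) -> BORDER1
  81.176.0.0/14 (81.176.0.0 - 81.179.255.255) -> ISP-GW
  81.179.0.0/17 (81.179.0.0 - 81.179.127.255) -> DIST1
  81.179.0.0/18 (81.179.0.0 - 81.179.63.255) -> EDGE1
More-specific entries that do NOT match:
  81.179.63.180/30 (81.179.63.180 - 81.179.63.183) does not contain 81.179.63.189
  81.179.63.168/29 (81.179.63.168 - 81.179.63.175) does not contain 81.179.63.189
  81.179.63.224/27 (81.179.63.224 - 81.179.63.255) does not contain 81.179.63.189
  81.179.62.0/24 (81.179.62.0 - 81.179.62.255) does not contain 81.179.63.189
  81.179.28.0/22 (81.179.28.0 - 81.179.31.255) does not contain 81.179.63.189
Longest matching prefix is /18 -> next hop EDGE1.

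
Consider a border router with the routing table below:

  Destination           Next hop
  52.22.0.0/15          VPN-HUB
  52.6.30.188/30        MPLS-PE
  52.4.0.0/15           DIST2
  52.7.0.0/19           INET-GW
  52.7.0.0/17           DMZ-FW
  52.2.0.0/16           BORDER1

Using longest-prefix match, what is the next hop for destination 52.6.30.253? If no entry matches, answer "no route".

no route

No entry's prefix contains 52.6.30.253; there is no default route.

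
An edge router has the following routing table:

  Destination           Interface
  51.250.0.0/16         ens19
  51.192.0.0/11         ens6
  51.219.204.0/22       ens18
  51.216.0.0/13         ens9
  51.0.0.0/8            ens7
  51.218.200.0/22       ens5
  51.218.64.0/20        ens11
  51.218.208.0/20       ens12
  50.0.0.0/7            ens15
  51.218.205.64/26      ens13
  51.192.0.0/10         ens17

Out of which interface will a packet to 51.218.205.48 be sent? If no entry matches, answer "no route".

Routes whose prefix contains 51.218.205.48:
  50.0.0.0/7 (50.0.0.0 - 51.255.255.255) -> ens15
  51.0.0.0/8 (51.0.0.0 - 51.255.255.255) -> ens7
  51.192.0.0/10 (51.192.0.0 - 51.255.255.255) -> ens17
  51.192.0.0/11 (51.192.0.0 - 51.223.255.255) -> ens6
  51.216.0.0/13 (51.216.0.0 - 51.223.255.255) -> ens9
More-specific entries that do NOT match:
  51.218.205.64/26 (51.218.205.64 - 51.218.205.127) does not contain 51.218.205.48
  51.219.204.0/22 (51.219.204.0 - 51.219.207.255) does not contain 51.218.205.48
  51.218.200.0/22 (51.218.200.0 - 51.218.203.255) does not contain 51.218.205.48
  51.218.64.0/20 (51.218.64.0 - 51.218.79.255) does not contain 51.218.205.48
  51.218.208.0/20 (51.218.208.0 - 51.218.223.255) does not contain 51.218.205.48
  51.250.0.0/16 (51.250.0.0 - 51.250.255.255) does not contain 51.218.205.48
Longest matching prefix is /13 -> interface ens9.

ens9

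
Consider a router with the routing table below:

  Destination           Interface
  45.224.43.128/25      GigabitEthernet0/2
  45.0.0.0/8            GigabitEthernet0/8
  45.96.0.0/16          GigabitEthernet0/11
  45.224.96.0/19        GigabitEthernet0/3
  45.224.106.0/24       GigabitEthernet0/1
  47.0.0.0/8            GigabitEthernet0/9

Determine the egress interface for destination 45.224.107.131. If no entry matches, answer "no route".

GigabitEthernet0/3

Routes whose prefix contains 45.224.107.131:
  45.0.0.0/8 (45.0.0.0 - 45.255.255.255) -> GigabitEthernet0/8
  45.224.96.0/19 (45.224.96.0 - 45.224.127.255) -> GigabitEthernet0/3
More-specific entries that do NOT match:
  45.224.43.128/25 (45.224.43.128 - 45.224.43.255) does not contain 45.224.107.131
  45.224.106.0/24 (45.224.106.0 - 45.224.106.255) does not contain 45.224.107.131
Longest matching prefix is /19 -> interface GigabitEthernet0/3.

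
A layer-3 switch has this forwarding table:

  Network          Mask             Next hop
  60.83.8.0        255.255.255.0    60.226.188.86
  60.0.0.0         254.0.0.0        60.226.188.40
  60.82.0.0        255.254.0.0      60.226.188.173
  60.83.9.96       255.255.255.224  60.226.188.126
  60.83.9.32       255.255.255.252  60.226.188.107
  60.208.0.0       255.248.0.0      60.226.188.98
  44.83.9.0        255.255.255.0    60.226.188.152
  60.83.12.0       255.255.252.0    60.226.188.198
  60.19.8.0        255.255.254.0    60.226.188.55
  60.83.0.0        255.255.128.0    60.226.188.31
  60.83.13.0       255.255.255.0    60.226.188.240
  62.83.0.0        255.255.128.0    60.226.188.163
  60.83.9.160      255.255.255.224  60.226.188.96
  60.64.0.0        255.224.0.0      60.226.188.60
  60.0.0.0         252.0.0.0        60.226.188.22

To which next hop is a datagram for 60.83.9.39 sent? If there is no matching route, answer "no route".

60.226.188.31

Routes whose prefix contains 60.83.9.39:
  60.0.0.0/6 (60.0.0.0 - 63.255.255.255) -> 60.226.188.22
  60.0.0.0/7 (60.0.0.0 - 61.255.255.255) -> 60.226.188.40
  60.64.0.0/11 (60.64.0.0 - 60.95.255.255) -> 60.226.188.60
  60.82.0.0/15 (60.82.0.0 - 60.83.255.255) -> 60.226.188.173
  60.83.0.0/17 (60.83.0.0 - 60.83.127.255) -> 60.226.188.31
More-specific entries that do NOT match:
  60.83.9.32/30 (60.83.9.32 - 60.83.9.35) does not contain 60.83.9.39
  60.83.9.96/27 (60.83.9.96 - 60.83.9.127) does not contain 60.83.9.39
  60.83.9.160/27 (60.83.9.160 - 60.83.9.191) does not contain 60.83.9.39
  60.83.8.0/24 (60.83.8.0 - 60.83.8.255) does not contain 60.83.9.39
  44.83.9.0/24 (44.83.9.0 - 44.83.9.255) does not contain 60.83.9.39
  60.83.13.0/24 (60.83.13.0 - 60.83.13.255) does not contain 60.83.9.39
  60.19.8.0/23 (60.19.8.0 - 60.19.9.255) does not contain 60.83.9.39
  60.83.12.0/22 (60.83.12.0 - 60.83.15.255) does not contain 60.83.9.39
Longest matching prefix is /17 -> next hop 60.226.188.31.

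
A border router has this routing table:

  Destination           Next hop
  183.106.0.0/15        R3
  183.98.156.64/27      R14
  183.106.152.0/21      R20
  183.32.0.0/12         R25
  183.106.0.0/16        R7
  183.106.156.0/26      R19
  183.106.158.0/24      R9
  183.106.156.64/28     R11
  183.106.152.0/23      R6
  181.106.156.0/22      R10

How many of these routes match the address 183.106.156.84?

Prefixes containing 183.106.156.84:
  183.106.0.0/15 (183.106.0.0 - 183.107.255.255)
  183.106.0.0/16 (183.106.0.0 - 183.106.255.255)
  183.106.152.0/21 (183.106.152.0 - 183.106.159.255)
Total matching entries: 3.

3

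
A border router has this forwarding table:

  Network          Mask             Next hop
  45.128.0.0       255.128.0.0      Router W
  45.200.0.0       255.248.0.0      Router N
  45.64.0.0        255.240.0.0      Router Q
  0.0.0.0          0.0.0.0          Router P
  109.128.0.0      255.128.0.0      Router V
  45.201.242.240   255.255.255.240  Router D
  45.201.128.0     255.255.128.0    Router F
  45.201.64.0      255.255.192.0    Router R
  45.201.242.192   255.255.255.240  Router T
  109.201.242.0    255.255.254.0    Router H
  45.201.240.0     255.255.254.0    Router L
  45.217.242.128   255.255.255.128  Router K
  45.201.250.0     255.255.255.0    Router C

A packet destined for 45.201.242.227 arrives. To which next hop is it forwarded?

Routes whose prefix contains 45.201.242.227:
  0.0.0.0/0 (default, matches everything) -> Router P
  45.128.0.0/9 (45.128.0.0 - 45.255.255.255) -> Router W
  45.200.0.0/13 (45.200.0.0 - 45.207.255.255) -> Router N
  45.201.128.0/17 (45.201.128.0 - 45.201.255.255) -> Router F
More-specific entries that do NOT match:
  45.201.242.240/28 (45.201.242.240 - 45.201.242.255) does not contain 45.201.242.227
  45.201.242.192/28 (45.201.242.192 - 45.201.242.207) does not contain 45.201.242.227
  45.217.242.128/25 (45.217.242.128 - 45.217.242.255) does not contain 45.201.242.227
  45.201.250.0/24 (45.201.250.0 - 45.201.250.255) does not contain 45.201.242.227
  109.201.242.0/23 (109.201.242.0 - 109.201.243.255) does not contain 45.201.242.227
  45.201.240.0/23 (45.201.240.0 - 45.201.241.255) does not contain 45.201.242.227
  45.201.64.0/18 (45.201.64.0 - 45.201.127.255) does not contain 45.201.242.227
Longest matching prefix is /17 -> next hop Router F.

Router F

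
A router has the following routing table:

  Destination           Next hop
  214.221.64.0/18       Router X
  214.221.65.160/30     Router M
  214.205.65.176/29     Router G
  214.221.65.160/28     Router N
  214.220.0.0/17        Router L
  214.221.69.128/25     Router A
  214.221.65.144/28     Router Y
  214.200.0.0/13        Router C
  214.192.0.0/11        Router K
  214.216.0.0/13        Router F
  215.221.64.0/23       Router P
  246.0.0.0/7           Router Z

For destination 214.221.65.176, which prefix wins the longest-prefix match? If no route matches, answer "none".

Entries matching 214.221.65.176:
  214.192.0.0/11 (214.192.0.0 - 214.223.255.255)
  214.216.0.0/13 (214.216.0.0 - 214.223.255.255)
  214.221.64.0/18 (214.221.64.0 - 214.221.127.255)
Most specific is 214.221.64.0/18.

214.221.64.0/18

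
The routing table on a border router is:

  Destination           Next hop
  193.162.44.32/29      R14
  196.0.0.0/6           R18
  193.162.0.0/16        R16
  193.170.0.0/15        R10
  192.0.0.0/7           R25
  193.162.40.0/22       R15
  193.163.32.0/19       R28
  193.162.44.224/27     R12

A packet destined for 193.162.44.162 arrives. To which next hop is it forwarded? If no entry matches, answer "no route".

Routes whose prefix contains 193.162.44.162:
  192.0.0.0/7 (192.0.0.0 - 193.255.255.255) -> R25
  193.162.0.0/16 (193.162.0.0 - 193.162.255.255) -> R16
More-specific entries that do NOT match:
  193.162.44.32/29 (193.162.44.32 - 193.162.44.39) does not contain 193.162.44.162
  193.162.44.224/27 (193.162.44.224 - 193.162.44.255) does not contain 193.162.44.162
  193.162.40.0/22 (193.162.40.0 - 193.162.43.255) does not contain 193.162.44.162
  193.163.32.0/19 (193.163.32.0 - 193.163.63.255) does not contain 193.162.44.162
Longest matching prefix is /16 -> next hop R16.

R16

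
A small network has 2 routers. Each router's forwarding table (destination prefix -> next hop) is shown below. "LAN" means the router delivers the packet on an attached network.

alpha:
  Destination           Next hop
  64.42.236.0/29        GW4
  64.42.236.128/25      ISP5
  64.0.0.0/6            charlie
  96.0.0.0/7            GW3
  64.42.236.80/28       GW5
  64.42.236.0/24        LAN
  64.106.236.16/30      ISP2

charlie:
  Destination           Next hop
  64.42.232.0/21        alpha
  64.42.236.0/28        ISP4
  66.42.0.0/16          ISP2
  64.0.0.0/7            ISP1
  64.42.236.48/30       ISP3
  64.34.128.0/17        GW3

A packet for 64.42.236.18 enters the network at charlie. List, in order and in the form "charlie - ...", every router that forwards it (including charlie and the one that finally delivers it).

At charlie: longest match for 64.42.236.18 is 64.42.232.0/21 -> alpha
At alpha: longest match for 64.42.236.18 is 64.42.236.0/24 -> LAN

charlie - alpha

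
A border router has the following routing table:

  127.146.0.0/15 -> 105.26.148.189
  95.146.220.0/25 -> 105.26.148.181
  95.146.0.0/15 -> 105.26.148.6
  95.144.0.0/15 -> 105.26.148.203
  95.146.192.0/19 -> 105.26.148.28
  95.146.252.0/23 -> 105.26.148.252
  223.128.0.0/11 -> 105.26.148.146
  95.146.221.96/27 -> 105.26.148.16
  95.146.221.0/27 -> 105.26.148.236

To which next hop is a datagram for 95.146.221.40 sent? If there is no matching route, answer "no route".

105.26.148.28

Routes whose prefix contains 95.146.221.40:
  95.146.0.0/15 (95.146.0.0 - 95.147.255.255) -> 105.26.148.6
  95.146.192.0/19 (95.146.192.0 - 95.146.223.255) -> 105.26.148.28
More-specific entries that do NOT match:
  95.146.221.96/27 (95.146.221.96 - 95.146.221.127) does not contain 95.146.221.40
  95.146.221.0/27 (95.146.221.0 - 95.146.221.31) does not contain 95.146.221.40
  95.146.220.0/25 (95.146.220.0 - 95.146.220.127) does not contain 95.146.221.40
  95.146.252.0/23 (95.146.252.0 - 95.146.253.255) does not contain 95.146.221.40
Longest matching prefix is /19 -> next hop 105.26.148.28.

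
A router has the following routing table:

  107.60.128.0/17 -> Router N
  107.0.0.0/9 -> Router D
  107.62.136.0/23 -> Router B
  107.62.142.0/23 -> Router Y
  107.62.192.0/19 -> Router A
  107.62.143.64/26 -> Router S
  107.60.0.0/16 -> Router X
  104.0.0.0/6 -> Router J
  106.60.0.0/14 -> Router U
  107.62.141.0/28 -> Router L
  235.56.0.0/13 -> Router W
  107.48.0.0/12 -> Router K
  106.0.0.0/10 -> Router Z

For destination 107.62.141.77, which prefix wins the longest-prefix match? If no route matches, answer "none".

107.48.0.0/12

Entries matching 107.62.141.77:
  104.0.0.0/6 (104.0.0.0 - 107.255.255.255)
  107.0.0.0/9 (107.0.0.0 - 107.127.255.255)
  107.48.0.0/12 (107.48.0.0 - 107.63.255.255)
Most specific is 107.48.0.0/12.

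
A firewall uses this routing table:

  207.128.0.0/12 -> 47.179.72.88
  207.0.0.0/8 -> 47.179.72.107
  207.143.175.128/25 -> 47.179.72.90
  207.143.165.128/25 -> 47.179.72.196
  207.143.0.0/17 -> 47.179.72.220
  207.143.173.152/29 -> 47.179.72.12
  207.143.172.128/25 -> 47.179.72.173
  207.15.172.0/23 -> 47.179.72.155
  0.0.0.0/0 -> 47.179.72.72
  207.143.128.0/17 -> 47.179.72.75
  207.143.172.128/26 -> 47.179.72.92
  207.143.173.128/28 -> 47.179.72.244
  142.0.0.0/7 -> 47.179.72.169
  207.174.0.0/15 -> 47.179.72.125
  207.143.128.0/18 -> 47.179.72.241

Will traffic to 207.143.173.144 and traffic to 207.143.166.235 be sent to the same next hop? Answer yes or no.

207.143.173.144: longest match 207.143.128.0/18 -> 47.179.72.241
207.143.166.235: longest match 207.143.128.0/18 -> 47.179.72.241

yes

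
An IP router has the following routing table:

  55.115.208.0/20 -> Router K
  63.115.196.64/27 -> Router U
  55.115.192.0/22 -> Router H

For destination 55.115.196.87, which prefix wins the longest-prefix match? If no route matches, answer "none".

none

55.115.196.87 is outside every listed prefix and there is no default route.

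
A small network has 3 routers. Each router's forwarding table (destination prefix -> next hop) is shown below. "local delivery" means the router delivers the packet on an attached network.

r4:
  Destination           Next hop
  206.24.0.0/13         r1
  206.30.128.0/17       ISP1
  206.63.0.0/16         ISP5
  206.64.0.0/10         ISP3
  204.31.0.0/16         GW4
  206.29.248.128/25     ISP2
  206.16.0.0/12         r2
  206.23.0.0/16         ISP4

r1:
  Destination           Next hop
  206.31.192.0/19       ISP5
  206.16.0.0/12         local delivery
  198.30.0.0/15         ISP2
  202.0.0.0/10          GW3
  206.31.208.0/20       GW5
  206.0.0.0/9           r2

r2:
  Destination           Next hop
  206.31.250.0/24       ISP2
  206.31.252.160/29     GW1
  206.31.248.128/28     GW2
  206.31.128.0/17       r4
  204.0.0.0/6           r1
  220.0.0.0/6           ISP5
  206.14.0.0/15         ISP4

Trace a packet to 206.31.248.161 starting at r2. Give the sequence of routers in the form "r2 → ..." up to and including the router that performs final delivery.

r2 → r4 → r1

At r2: longest match for 206.31.248.161 is 206.31.128.0/17 -> r4
At r4: longest match for 206.31.248.161 is 206.24.0.0/13 -> r1
At r1: longest match for 206.31.248.161 is 206.16.0.0/12 -> local delivery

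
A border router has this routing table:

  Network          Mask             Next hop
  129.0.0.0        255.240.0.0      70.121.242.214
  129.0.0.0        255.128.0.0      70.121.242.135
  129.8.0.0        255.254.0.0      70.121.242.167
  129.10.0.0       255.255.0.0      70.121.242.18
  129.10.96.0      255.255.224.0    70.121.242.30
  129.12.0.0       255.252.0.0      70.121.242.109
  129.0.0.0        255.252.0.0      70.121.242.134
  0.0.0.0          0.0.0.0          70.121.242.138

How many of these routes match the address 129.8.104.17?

Prefixes containing 129.8.104.17:
  0.0.0.0/0 (default, matches everything)
  129.0.0.0/9 (129.0.0.0 - 129.127.255.255)
  129.0.0.0/12 (129.0.0.0 - 129.15.255.255)
  129.8.0.0/15 (129.8.0.0 - 129.9.255.255)
Total matching entries: 4.

4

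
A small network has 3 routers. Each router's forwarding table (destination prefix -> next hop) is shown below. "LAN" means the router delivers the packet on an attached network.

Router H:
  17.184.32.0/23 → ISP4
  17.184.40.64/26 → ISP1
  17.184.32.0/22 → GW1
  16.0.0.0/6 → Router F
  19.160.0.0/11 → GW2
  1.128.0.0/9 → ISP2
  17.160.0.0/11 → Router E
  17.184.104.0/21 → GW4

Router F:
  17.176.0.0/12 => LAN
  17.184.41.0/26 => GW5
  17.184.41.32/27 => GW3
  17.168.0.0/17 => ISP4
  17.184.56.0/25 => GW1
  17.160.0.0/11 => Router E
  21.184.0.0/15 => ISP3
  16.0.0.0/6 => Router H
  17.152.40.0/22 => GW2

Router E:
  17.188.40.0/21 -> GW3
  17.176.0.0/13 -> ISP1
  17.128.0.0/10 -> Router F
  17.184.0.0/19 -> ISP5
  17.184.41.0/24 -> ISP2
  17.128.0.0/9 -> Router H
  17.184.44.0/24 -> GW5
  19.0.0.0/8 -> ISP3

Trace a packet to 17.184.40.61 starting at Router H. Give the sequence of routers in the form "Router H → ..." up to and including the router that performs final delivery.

Router H → Router E → Router F

At Router H: longest match for 17.184.40.61 is 17.160.0.0/11 -> Router E
At Router E: longest match for 17.184.40.61 is 17.128.0.0/10 -> Router F
At Router F: longest match for 17.184.40.61 is 17.176.0.0/12 -> LAN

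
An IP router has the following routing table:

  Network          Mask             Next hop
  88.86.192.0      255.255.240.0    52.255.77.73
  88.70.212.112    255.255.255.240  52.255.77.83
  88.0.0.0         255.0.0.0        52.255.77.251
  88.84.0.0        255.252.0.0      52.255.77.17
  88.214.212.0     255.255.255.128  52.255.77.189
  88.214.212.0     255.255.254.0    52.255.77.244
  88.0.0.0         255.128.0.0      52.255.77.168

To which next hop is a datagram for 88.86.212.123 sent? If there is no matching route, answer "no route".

52.255.77.17

Routes whose prefix contains 88.86.212.123:
  88.0.0.0/8 (88.0.0.0 - 88.255.255.255) -> 52.255.77.251
  88.0.0.0/9 (88.0.0.0 - 88.127.255.255) -> 52.255.77.168
  88.84.0.0/14 (88.84.0.0 - 88.87.255.255) -> 52.255.77.17
More-specific entries that do NOT match:
  88.70.212.112/28 (88.70.212.112 - 88.70.212.127) does not contain 88.86.212.123
  88.214.212.0/25 (88.214.212.0 - 88.214.212.127) does not contain 88.86.212.123
  88.214.212.0/23 (88.214.212.0 - 88.214.213.255) does not contain 88.86.212.123
  88.86.192.0/20 (88.86.192.0 - 88.86.207.255) does not contain 88.86.212.123
Longest matching prefix is /14 -> next hop 52.255.77.17.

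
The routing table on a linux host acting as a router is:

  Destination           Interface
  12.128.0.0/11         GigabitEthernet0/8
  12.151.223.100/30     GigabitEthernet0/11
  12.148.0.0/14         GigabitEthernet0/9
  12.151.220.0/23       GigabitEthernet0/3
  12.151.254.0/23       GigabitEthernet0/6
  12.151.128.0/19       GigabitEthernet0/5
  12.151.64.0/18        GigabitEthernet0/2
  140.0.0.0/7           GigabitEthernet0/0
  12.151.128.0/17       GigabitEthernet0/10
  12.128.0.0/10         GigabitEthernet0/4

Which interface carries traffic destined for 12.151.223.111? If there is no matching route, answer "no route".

Routes whose prefix contains 12.151.223.111:
  12.128.0.0/10 (12.128.0.0 - 12.191.255.255) -> GigabitEthernet0/4
  12.128.0.0/11 (12.128.0.0 - 12.159.255.255) -> GigabitEthernet0/8
  12.148.0.0/14 (12.148.0.0 - 12.151.255.255) -> GigabitEthernet0/9
  12.151.128.0/17 (12.151.128.0 - 12.151.255.255) -> GigabitEthernet0/10
More-specific entries that do NOT match:
  12.151.223.100/30 (12.151.223.100 - 12.151.223.103) does not contain 12.151.223.111
  12.151.220.0/23 (12.151.220.0 - 12.151.221.255) does not contain 12.151.223.111
  12.151.254.0/23 (12.151.254.0 - 12.151.255.255) does not contain 12.151.223.111
  12.151.128.0/19 (12.151.128.0 - 12.151.159.255) does not contain 12.151.223.111
  12.151.64.0/18 (12.151.64.0 - 12.151.127.255) does not contain 12.151.223.111
Longest matching prefix is /17 -> interface GigabitEthernet0/10.

GigabitEthernet0/10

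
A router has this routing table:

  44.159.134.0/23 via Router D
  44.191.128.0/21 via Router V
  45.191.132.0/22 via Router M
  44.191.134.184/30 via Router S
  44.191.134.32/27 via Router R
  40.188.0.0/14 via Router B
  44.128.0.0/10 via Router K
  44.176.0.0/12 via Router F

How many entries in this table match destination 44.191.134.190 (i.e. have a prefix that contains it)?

Prefixes containing 44.191.134.190:
  44.128.0.0/10 (44.128.0.0 - 44.191.255.255)
  44.176.0.0/12 (44.176.0.0 - 44.191.255.255)
  44.191.128.0/21 (44.191.128.0 - 44.191.135.255)
Total matching entries: 3.

3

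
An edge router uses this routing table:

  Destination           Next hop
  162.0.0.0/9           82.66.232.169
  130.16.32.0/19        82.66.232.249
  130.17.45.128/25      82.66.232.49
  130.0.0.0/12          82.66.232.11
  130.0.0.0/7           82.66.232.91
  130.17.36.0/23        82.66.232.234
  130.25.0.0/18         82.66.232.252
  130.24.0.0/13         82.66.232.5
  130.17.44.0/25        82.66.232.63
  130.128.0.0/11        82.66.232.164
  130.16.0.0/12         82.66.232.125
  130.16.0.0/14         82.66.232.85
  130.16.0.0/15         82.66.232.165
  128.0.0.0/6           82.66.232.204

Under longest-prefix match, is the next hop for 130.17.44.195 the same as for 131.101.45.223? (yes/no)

130.17.44.195: longest match 130.16.0.0/15 -> 82.66.232.165
131.101.45.223: longest match 130.0.0.0/7 -> 82.66.232.91

no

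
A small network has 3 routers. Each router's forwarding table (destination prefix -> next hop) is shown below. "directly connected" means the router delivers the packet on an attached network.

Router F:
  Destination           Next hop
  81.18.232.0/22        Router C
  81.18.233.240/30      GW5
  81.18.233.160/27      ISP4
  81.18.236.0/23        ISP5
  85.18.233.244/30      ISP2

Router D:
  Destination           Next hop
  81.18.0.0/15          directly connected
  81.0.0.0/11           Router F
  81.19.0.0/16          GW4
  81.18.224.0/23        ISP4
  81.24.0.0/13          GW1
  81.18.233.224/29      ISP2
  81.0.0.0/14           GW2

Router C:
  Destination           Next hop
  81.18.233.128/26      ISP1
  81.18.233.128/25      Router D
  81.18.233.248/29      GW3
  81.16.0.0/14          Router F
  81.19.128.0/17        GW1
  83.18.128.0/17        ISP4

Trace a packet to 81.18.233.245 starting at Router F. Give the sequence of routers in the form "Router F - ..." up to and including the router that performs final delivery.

Router F - Router C - Router D

At Router F: longest match for 81.18.233.245 is 81.18.232.0/22 -> Router C
At Router C: longest match for 81.18.233.245 is 81.18.233.128/25 -> Router D
At Router D: longest match for 81.18.233.245 is 81.18.0.0/15 -> directly connected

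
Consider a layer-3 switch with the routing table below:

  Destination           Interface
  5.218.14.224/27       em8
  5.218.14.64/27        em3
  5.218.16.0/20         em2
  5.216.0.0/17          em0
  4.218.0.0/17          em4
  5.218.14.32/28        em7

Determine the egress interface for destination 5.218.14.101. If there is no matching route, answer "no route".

No entry's prefix contains 5.218.14.101; there is no default route.

no route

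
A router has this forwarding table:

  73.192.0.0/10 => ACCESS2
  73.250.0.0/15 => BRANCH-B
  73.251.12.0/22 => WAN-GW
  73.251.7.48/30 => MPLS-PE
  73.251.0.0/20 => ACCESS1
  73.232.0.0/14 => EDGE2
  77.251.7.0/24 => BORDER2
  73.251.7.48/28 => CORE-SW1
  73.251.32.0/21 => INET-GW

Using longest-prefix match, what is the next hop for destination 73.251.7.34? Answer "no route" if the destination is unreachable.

Routes whose prefix contains 73.251.7.34:
  73.192.0.0/10 (73.192.0.0 - 73.255.255.255) -> ACCESS2
  73.250.0.0/15 (73.250.0.0 - 73.251.255.255) -> BRANCH-B
  73.251.0.0/20 (73.251.0.0 - 73.251.15.255) -> ACCESS1
More-specific entries that do NOT match:
  73.251.7.48/30 (73.251.7.48 - 73.251.7.51) does not contain 73.251.7.34
  73.251.7.48/28 (73.251.7.48 - 73.251.7.63) does not contain 73.251.7.34
  77.251.7.0/24 (77.251.7.0 - 77.251.7.255) does not contain 73.251.7.34
  73.251.12.0/22 (73.251.12.0 - 73.251.15.255) does not contain 73.251.7.34
  73.251.32.0/21 (73.251.32.0 - 73.251.39.255) does not contain 73.251.7.34
Longest matching prefix is /20 -> next hop ACCESS1.

ACCESS1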